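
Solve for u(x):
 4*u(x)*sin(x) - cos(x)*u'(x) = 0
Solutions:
 u(x) = C1/cos(x)^4


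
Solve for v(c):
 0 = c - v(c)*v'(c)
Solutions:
 v(c) = -sqrt(C1 + c^2)
 v(c) = sqrt(C1 + c^2)


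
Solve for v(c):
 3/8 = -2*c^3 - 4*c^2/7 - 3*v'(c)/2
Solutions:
 v(c) = C1 - c^4/3 - 8*c^3/63 - c/4


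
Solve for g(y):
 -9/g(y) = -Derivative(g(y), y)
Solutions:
 g(y) = -sqrt(C1 + 18*y)
 g(y) = sqrt(C1 + 18*y)


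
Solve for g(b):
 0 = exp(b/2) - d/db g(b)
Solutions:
 g(b) = C1 + 2*exp(b/2)


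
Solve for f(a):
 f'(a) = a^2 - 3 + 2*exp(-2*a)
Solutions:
 f(a) = C1 + a^3/3 - 3*a - exp(-2*a)


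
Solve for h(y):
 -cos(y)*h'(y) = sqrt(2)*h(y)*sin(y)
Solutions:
 h(y) = C1*cos(y)^(sqrt(2))


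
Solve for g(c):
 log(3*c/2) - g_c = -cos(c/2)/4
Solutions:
 g(c) = C1 + c*log(c) - c - c*log(2) + c*log(3) + sin(c/2)/2


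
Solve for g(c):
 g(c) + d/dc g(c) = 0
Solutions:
 g(c) = C1*exp(-c)


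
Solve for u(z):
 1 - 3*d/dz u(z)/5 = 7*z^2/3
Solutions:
 u(z) = C1 - 35*z^3/27 + 5*z/3


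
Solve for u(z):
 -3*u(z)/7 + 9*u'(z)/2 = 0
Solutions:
 u(z) = C1*exp(2*z/21)


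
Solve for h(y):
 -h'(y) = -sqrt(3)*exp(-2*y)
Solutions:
 h(y) = C1 - sqrt(3)*exp(-2*y)/2


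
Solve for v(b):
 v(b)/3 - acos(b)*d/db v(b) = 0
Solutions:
 v(b) = C1*exp(Integral(1/acos(b), b)/3)


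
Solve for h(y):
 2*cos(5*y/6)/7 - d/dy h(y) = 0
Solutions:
 h(y) = C1 + 12*sin(5*y/6)/35


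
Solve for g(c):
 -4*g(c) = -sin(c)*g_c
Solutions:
 g(c) = C1*(cos(c)^2 - 2*cos(c) + 1)/(cos(c)^2 + 2*cos(c) + 1)


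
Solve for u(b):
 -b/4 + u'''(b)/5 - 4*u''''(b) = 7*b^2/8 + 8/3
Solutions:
 u(b) = C1 + C2*b + C3*b^2 + C4*exp(b/20) + 7*b^5/96 + 235*b^4/32 + 10615*b^3/18


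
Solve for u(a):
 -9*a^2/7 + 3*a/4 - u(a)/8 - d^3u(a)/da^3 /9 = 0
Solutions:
 u(a) = C3*exp(-3^(2/3)*a/2) - 72*a^2/7 + 6*a + (C1*sin(3*3^(1/6)*a/4) + C2*cos(3*3^(1/6)*a/4))*exp(3^(2/3)*a/4)


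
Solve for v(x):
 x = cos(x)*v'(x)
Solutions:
 v(x) = C1 + Integral(x/cos(x), x)


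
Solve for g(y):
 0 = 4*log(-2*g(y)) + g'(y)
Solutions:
 Integral(1/(log(-_y) + log(2)), (_y, g(y)))/4 = C1 - y


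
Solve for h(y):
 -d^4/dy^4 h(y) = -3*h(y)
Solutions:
 h(y) = C1*exp(-3^(1/4)*y) + C2*exp(3^(1/4)*y) + C3*sin(3^(1/4)*y) + C4*cos(3^(1/4)*y)


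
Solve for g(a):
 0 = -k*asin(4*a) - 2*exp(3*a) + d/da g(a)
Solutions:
 g(a) = C1 + k*(a*asin(4*a) + sqrt(1 - 16*a^2)/4) + 2*exp(3*a)/3


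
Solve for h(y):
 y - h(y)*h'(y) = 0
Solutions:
 h(y) = -sqrt(C1 + y^2)
 h(y) = sqrt(C1 + y^2)


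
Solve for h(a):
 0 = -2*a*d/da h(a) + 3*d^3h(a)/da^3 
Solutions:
 h(a) = C1 + Integral(C2*airyai(2^(1/3)*3^(2/3)*a/3) + C3*airybi(2^(1/3)*3^(2/3)*a/3), a)


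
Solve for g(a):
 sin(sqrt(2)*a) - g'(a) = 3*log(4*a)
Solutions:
 g(a) = C1 - 3*a*log(a) - 6*a*log(2) + 3*a - sqrt(2)*cos(sqrt(2)*a)/2


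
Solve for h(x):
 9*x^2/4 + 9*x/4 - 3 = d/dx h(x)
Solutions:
 h(x) = C1 + 3*x^3/4 + 9*x^2/8 - 3*x


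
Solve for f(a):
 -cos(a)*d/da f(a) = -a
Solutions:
 f(a) = C1 + Integral(a/cos(a), a)


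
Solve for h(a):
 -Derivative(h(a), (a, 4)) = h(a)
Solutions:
 h(a) = (C1*sin(sqrt(2)*a/2) + C2*cos(sqrt(2)*a/2))*exp(-sqrt(2)*a/2) + (C3*sin(sqrt(2)*a/2) + C4*cos(sqrt(2)*a/2))*exp(sqrt(2)*a/2)


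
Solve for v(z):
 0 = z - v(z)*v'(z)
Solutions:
 v(z) = -sqrt(C1 + z^2)
 v(z) = sqrt(C1 + z^2)


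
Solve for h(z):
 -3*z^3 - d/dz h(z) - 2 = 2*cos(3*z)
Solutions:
 h(z) = C1 - 3*z^4/4 - 2*z - 2*sin(3*z)/3


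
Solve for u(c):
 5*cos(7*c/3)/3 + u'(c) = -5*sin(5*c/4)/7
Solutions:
 u(c) = C1 - 5*sin(7*c/3)/7 + 4*cos(5*c/4)/7


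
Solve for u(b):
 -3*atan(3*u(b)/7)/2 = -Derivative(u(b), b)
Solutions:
 Integral(1/atan(3*_y/7), (_y, u(b))) = C1 + 3*b/2


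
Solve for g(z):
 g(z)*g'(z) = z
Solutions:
 g(z) = -sqrt(C1 + z^2)
 g(z) = sqrt(C1 + z^2)


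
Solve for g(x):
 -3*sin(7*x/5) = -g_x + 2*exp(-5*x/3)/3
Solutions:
 g(x) = C1 - 15*cos(7*x/5)/7 - 2*exp(-5*x/3)/5


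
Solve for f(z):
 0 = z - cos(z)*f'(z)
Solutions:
 f(z) = C1 + Integral(z/cos(z), z)


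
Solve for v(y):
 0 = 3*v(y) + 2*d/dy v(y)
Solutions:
 v(y) = C1*exp(-3*y/2)


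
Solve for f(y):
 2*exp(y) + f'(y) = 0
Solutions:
 f(y) = C1 - 2*exp(y)


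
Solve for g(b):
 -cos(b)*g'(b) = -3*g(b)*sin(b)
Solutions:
 g(b) = C1/cos(b)^3


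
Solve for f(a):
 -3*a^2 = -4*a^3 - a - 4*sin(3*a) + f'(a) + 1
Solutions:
 f(a) = C1 + a^4 - a^3 + a^2/2 - a - 4*cos(3*a)/3


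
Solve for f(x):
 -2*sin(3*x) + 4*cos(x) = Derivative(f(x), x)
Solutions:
 f(x) = C1 + 4*sin(x) + 2*cos(3*x)/3


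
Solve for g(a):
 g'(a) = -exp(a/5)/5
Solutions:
 g(a) = C1 - exp(a)^(1/5)


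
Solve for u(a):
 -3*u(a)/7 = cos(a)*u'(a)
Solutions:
 u(a) = C1*(sin(a) - 1)^(3/14)/(sin(a) + 1)^(3/14)


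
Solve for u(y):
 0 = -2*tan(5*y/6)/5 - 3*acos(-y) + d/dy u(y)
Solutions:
 u(y) = C1 + 3*y*acos(-y) + 3*sqrt(1 - y^2) - 12*log(cos(5*y/6))/25


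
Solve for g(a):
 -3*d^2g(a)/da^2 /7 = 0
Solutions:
 g(a) = C1 + C2*a


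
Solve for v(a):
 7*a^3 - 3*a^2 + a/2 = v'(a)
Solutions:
 v(a) = C1 + 7*a^4/4 - a^3 + a^2/4


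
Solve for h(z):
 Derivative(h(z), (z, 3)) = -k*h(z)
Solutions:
 h(z) = C1*exp(z*(-k)^(1/3)) + C2*exp(z*(-k)^(1/3)*(-1 + sqrt(3)*I)/2) + C3*exp(-z*(-k)^(1/3)*(1 + sqrt(3)*I)/2)


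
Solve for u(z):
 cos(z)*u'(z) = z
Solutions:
 u(z) = C1 + Integral(z/cos(z), z)


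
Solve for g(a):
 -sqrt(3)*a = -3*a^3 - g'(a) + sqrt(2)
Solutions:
 g(a) = C1 - 3*a^4/4 + sqrt(3)*a^2/2 + sqrt(2)*a


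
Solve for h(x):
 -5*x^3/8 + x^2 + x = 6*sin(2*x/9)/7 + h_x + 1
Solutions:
 h(x) = C1 - 5*x^4/32 + x^3/3 + x^2/2 - x + 27*cos(2*x/9)/7


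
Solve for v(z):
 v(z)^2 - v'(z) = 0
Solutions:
 v(z) = -1/(C1 + z)


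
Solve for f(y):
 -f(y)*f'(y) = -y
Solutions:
 f(y) = -sqrt(C1 + y^2)
 f(y) = sqrt(C1 + y^2)


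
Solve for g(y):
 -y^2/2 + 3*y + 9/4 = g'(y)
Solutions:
 g(y) = C1 - y^3/6 + 3*y^2/2 + 9*y/4


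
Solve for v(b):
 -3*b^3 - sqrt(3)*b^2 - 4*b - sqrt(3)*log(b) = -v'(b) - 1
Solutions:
 v(b) = C1 + 3*b^4/4 + sqrt(3)*b^3/3 + 2*b^2 + sqrt(3)*b*log(b) - sqrt(3)*b - b


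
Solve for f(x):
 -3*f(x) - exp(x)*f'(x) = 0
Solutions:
 f(x) = C1*exp(3*exp(-x))


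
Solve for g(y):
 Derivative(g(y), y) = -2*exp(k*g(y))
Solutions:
 g(y) = Piecewise((log(1/(C1*k + 2*k*y))/k, Ne(k, 0)), (nan, True))
 g(y) = Piecewise((C1 - 2*y, Eq(k, 0)), (nan, True))


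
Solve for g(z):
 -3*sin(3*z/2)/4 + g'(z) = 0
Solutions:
 g(z) = C1 - cos(3*z/2)/2


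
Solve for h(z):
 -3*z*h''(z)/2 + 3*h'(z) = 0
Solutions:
 h(z) = C1 + C2*z^3


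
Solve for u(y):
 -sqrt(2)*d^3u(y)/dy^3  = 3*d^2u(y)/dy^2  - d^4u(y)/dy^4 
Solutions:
 u(y) = C1 + C2*y + C3*exp(y*(-sqrt(14) + sqrt(2))/2) + C4*exp(y*(sqrt(2) + sqrt(14))/2)


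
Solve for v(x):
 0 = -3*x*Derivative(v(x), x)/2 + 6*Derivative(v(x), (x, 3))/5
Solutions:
 v(x) = C1 + Integral(C2*airyai(10^(1/3)*x/2) + C3*airybi(10^(1/3)*x/2), x)


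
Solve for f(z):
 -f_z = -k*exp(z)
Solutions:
 f(z) = C1 + k*exp(z)


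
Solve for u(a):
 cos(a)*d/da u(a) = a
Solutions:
 u(a) = C1 + Integral(a/cos(a), a)


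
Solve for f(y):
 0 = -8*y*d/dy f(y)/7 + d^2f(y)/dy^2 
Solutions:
 f(y) = C1 + C2*erfi(2*sqrt(7)*y/7)


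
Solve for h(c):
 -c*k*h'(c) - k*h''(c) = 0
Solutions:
 h(c) = C1 + C2*erf(sqrt(2)*c/2)


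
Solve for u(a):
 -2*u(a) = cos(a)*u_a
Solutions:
 u(a) = C1*(sin(a) - 1)/(sin(a) + 1)


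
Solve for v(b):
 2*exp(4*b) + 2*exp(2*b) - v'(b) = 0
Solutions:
 v(b) = C1 + exp(4*b)/2 + exp(2*b)


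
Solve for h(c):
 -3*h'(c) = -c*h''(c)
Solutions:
 h(c) = C1 + C2*c^4


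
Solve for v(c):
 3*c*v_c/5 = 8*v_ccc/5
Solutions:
 v(c) = C1 + Integral(C2*airyai(3^(1/3)*c/2) + C3*airybi(3^(1/3)*c/2), c)


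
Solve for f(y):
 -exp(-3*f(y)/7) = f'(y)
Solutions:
 f(y) = 7*log(C1 - 3*y/7)/3
 f(y) = 7*log(7^(2/3)*(-3^(1/3) - 3^(5/6)*I)*(C1 - y)^(1/3)/14)
 f(y) = 7*log(7^(2/3)*(-3^(1/3) + 3^(5/6)*I)*(C1 - y)^(1/3)/14)


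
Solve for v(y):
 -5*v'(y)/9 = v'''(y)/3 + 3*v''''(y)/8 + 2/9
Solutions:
 v(y) = C1 + C2*exp(y*(-16 + 32*2^(1/3)/(27*sqrt(19505) + 3773)^(1/3) + 2^(2/3)*(27*sqrt(19505) + 3773)^(1/3))/54)*sin(2^(1/3)*sqrt(3)*y*(-2^(1/3)*(27*sqrt(19505) + 3773)^(1/3) + 32/(27*sqrt(19505) + 3773)^(1/3))/54) + C3*exp(y*(-16 + 32*2^(1/3)/(27*sqrt(19505) + 3773)^(1/3) + 2^(2/3)*(27*sqrt(19505) + 3773)^(1/3))/54)*cos(2^(1/3)*sqrt(3)*y*(-2^(1/3)*(27*sqrt(19505) + 3773)^(1/3) + 32/(27*sqrt(19505) + 3773)^(1/3))/54) + C4*exp(-y*(32*2^(1/3)/(27*sqrt(19505) + 3773)^(1/3) + 8 + 2^(2/3)*(27*sqrt(19505) + 3773)^(1/3))/27) - 2*y/5


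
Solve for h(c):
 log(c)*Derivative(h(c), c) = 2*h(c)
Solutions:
 h(c) = C1*exp(2*li(c))


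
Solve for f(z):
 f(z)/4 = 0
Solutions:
 f(z) = 0


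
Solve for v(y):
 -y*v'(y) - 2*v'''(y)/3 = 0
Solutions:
 v(y) = C1 + Integral(C2*airyai(-2^(2/3)*3^(1/3)*y/2) + C3*airybi(-2^(2/3)*3^(1/3)*y/2), y)


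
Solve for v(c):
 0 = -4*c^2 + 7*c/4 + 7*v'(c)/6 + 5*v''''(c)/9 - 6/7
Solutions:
 v(c) = C1 + C4*exp(-10^(2/3)*21^(1/3)*c/10) + 8*c^3/7 - 3*c^2/4 + 36*c/49 + (C2*sin(10^(2/3)*3^(5/6)*7^(1/3)*c/20) + C3*cos(10^(2/3)*3^(5/6)*7^(1/3)*c/20))*exp(10^(2/3)*21^(1/3)*c/20)


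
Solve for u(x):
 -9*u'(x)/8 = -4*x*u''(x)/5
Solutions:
 u(x) = C1 + C2*x^(77/32)


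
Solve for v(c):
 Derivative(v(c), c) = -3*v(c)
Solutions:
 v(c) = C1*exp(-3*c)


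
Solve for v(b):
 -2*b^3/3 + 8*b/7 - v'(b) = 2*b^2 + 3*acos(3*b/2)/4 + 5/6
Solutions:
 v(b) = C1 - b^4/6 - 2*b^3/3 + 4*b^2/7 - 3*b*acos(3*b/2)/4 - 5*b/6 + sqrt(4 - 9*b^2)/4


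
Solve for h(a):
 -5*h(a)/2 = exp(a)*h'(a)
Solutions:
 h(a) = C1*exp(5*exp(-a)/2)


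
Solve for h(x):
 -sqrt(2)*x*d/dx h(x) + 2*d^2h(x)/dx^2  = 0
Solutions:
 h(x) = C1 + C2*erfi(2^(1/4)*x/2)


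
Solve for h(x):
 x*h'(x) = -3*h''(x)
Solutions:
 h(x) = C1 + C2*erf(sqrt(6)*x/6)


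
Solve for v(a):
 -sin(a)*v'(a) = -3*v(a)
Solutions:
 v(a) = C1*(cos(a) - 1)^(3/2)/(cos(a) + 1)^(3/2)


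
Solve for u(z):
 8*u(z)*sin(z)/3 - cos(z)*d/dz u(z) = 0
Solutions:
 u(z) = C1/cos(z)^(8/3)


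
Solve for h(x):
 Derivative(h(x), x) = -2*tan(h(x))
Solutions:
 h(x) = pi - asin(C1*exp(-2*x))
 h(x) = asin(C1*exp(-2*x))


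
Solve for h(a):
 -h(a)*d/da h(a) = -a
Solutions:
 h(a) = -sqrt(C1 + a^2)
 h(a) = sqrt(C1 + a^2)


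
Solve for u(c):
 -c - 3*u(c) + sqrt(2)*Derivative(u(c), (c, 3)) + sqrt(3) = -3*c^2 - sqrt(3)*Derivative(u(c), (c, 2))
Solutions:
 u(c) = C1*exp(-c*(6^(2/3)/(-sqrt(6) + sqrt(-6 + (-sqrt(6) + 27*sqrt(2))^2) + 27*sqrt(2))^(1/3) + 2*sqrt(6) + 6^(1/3)*(-sqrt(6) + sqrt(-6 + (-sqrt(6) + 27*sqrt(2))^2) + 27*sqrt(2))^(1/3))/12)*sin(2^(1/3)*3^(1/6)*c*(-3^(2/3)*(-sqrt(6) + sqrt(-6 + (-sqrt(6) + 27*sqrt(2))^2) + 27*sqrt(2))^(1/3) + 3*2^(1/3)/(-sqrt(6) + sqrt(-6 + (-sqrt(6) + 27*sqrt(2))^2) + 27*sqrt(2))^(1/3))/12) + C2*exp(-c*(6^(2/3)/(-sqrt(6) + sqrt(-6 + (-sqrt(6) + 27*sqrt(2))^2) + 27*sqrt(2))^(1/3) + 2*sqrt(6) + 6^(1/3)*(-sqrt(6) + sqrt(-6 + (-sqrt(6) + 27*sqrt(2))^2) + 27*sqrt(2))^(1/3))/12)*cos(2^(1/3)*3^(1/6)*c*(-3^(2/3)*(-sqrt(6) + sqrt(-6 + (-sqrt(6) + 27*sqrt(2))^2) + 27*sqrt(2))^(1/3) + 3*2^(1/3)/(-sqrt(6) + sqrt(-6 + (-sqrt(6) + 27*sqrt(2))^2) + 27*sqrt(2))^(1/3))/12) + C3*exp(c*(-sqrt(6) + 6^(2/3)/(-sqrt(6) + sqrt(-6 + (-sqrt(6) + 27*sqrt(2))^2) + 27*sqrt(2))^(1/3) + 6^(1/3)*(-sqrt(6) + sqrt(-6 + (-sqrt(6) + 27*sqrt(2))^2) + 27*sqrt(2))^(1/3))/6) + c^2 - c/3 + sqrt(3)


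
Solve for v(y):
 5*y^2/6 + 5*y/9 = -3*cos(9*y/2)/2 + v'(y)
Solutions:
 v(y) = C1 + 5*y^3/18 + 5*y^2/18 + sin(9*y/2)/3


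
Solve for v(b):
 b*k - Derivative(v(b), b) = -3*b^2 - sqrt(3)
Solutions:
 v(b) = C1 + b^3 + b^2*k/2 + sqrt(3)*b


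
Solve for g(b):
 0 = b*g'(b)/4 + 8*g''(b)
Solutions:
 g(b) = C1 + C2*erf(b/8)


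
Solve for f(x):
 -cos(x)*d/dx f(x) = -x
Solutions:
 f(x) = C1 + Integral(x/cos(x), x)


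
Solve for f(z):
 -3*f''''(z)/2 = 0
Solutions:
 f(z) = C1 + C2*z + C3*z^2 + C4*z^3


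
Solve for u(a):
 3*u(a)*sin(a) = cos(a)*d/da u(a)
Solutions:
 u(a) = C1/cos(a)^3


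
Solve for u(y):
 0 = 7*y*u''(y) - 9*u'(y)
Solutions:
 u(y) = C1 + C2*y^(16/7)


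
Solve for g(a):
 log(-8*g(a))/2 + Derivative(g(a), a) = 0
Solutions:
 2*Integral(1/(log(-_y) + 3*log(2)), (_y, g(a))) = C1 - a


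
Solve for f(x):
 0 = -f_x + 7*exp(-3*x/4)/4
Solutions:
 f(x) = C1 - 7*exp(-3*x/4)/3


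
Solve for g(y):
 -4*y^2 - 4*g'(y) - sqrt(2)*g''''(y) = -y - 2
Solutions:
 g(y) = C1 + C4*exp(-sqrt(2)*y) - y^3/3 + y^2/8 + y/2 + (C2*sin(sqrt(6)*y/2) + C3*cos(sqrt(6)*y/2))*exp(sqrt(2)*y/2)


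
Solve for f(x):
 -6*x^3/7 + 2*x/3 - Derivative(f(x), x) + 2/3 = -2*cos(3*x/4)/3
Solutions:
 f(x) = C1 - 3*x^4/14 + x^2/3 + 2*x/3 + 8*sin(3*x/4)/9


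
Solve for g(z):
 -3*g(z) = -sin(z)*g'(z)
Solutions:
 g(z) = C1*(cos(z) - 1)^(3/2)/(cos(z) + 1)^(3/2)


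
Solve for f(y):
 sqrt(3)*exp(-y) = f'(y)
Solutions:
 f(y) = C1 - sqrt(3)*exp(-y)


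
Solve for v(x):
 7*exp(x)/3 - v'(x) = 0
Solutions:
 v(x) = C1 + 7*exp(x)/3


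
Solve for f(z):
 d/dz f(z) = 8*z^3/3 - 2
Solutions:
 f(z) = C1 + 2*z^4/3 - 2*z


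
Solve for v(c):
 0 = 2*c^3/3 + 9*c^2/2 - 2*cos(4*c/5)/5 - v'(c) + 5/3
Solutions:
 v(c) = C1 + c^4/6 + 3*c^3/2 + 5*c/3 - sin(4*c/5)/2


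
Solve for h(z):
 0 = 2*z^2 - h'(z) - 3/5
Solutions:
 h(z) = C1 + 2*z^3/3 - 3*z/5


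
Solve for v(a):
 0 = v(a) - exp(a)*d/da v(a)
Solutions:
 v(a) = C1*exp(-exp(-a))


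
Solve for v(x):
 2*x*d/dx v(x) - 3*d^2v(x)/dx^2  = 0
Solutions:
 v(x) = C1 + C2*erfi(sqrt(3)*x/3)


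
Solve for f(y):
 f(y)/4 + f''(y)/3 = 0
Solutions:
 f(y) = C1*sin(sqrt(3)*y/2) + C2*cos(sqrt(3)*y/2)


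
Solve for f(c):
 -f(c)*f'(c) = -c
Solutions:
 f(c) = -sqrt(C1 + c^2)
 f(c) = sqrt(C1 + c^2)


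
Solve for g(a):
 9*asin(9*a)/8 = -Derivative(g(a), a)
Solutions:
 g(a) = C1 - 9*a*asin(9*a)/8 - sqrt(1 - 81*a^2)/8


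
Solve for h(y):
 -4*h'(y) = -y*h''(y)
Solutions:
 h(y) = C1 + C2*y^5


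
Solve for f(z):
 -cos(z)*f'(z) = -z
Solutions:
 f(z) = C1 + Integral(z/cos(z), z)


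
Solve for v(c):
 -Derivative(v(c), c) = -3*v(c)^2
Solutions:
 v(c) = -1/(C1 + 3*c)


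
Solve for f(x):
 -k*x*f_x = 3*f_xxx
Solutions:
 f(x) = C1 + Integral(C2*airyai(3^(2/3)*x*(-k)^(1/3)/3) + C3*airybi(3^(2/3)*x*(-k)^(1/3)/3), x)


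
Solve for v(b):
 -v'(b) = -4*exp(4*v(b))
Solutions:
 v(b) = log(-(-1/(C1 + 16*b))^(1/4))
 v(b) = log(-1/(C1 + 16*b))/4
 v(b) = log(-I*(-1/(C1 + 16*b))^(1/4))
 v(b) = log(I*(-1/(C1 + 16*b))^(1/4))


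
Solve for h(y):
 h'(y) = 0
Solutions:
 h(y) = C1


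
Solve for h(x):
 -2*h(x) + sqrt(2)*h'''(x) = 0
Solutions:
 h(x) = C3*exp(2^(1/6)*x) + (C1*sin(2^(1/6)*sqrt(3)*x/2) + C2*cos(2^(1/6)*sqrt(3)*x/2))*exp(-2^(1/6)*x/2)


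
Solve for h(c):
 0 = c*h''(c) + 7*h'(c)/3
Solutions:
 h(c) = C1 + C2/c^(4/3)


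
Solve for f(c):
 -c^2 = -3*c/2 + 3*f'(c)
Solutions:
 f(c) = C1 - c^3/9 + c^2/4


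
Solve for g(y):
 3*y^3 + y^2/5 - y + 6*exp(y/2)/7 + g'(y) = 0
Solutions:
 g(y) = C1 - 3*y^4/4 - y^3/15 + y^2/2 - 12*exp(y/2)/7


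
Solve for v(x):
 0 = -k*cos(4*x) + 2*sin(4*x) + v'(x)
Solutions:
 v(x) = C1 + k*sin(4*x)/4 + cos(4*x)/2


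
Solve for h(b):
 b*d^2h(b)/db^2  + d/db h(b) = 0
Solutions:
 h(b) = C1 + C2*log(b)


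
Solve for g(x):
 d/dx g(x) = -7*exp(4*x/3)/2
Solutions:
 g(x) = C1 - 21*exp(4*x/3)/8


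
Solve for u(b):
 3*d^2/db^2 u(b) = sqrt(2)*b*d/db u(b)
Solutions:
 u(b) = C1 + C2*erfi(2^(3/4)*sqrt(3)*b/6)


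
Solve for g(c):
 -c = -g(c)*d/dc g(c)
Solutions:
 g(c) = -sqrt(C1 + c^2)
 g(c) = sqrt(C1 + c^2)


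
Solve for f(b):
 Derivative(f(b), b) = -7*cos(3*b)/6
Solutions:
 f(b) = C1 - 7*sin(3*b)/18


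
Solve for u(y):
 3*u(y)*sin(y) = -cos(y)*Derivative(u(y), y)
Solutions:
 u(y) = C1*cos(y)^3


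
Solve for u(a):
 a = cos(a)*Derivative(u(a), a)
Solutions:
 u(a) = C1 + Integral(a/cos(a), a)


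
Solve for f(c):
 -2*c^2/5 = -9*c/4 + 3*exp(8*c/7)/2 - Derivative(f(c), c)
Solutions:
 f(c) = C1 + 2*c^3/15 - 9*c^2/8 + 21*exp(8*c/7)/16


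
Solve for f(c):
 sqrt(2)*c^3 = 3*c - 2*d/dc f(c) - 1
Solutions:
 f(c) = C1 - sqrt(2)*c^4/8 + 3*c^2/4 - c/2


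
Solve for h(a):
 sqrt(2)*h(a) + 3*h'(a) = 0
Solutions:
 h(a) = C1*exp(-sqrt(2)*a/3)


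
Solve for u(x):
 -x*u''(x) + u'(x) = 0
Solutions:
 u(x) = C1 + C2*x^2


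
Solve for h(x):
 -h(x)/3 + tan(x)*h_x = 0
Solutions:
 h(x) = C1*sin(x)^(1/3)


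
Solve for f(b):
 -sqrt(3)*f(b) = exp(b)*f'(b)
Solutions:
 f(b) = C1*exp(sqrt(3)*exp(-b))


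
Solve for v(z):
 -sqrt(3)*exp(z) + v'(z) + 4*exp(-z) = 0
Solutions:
 v(z) = C1 + sqrt(3)*exp(z) + 4*exp(-z)


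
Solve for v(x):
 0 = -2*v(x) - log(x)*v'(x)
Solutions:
 v(x) = C1*exp(-2*li(x))


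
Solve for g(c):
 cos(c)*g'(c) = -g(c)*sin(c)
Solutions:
 g(c) = C1*cos(c)


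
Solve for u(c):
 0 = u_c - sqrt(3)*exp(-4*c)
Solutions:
 u(c) = C1 - sqrt(3)*exp(-4*c)/4


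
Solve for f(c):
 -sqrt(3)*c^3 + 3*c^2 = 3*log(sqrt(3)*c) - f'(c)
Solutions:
 f(c) = C1 + sqrt(3)*c^4/4 - c^3 + 3*c*log(c) - 3*c + 3*c*log(3)/2


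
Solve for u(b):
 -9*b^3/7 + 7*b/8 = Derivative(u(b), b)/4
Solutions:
 u(b) = C1 - 9*b^4/7 + 7*b^2/4


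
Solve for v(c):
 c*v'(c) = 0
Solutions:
 v(c) = C1


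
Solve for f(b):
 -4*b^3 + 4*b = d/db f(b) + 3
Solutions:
 f(b) = C1 - b^4 + 2*b^2 - 3*b


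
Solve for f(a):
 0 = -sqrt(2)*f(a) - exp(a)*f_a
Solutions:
 f(a) = C1*exp(sqrt(2)*exp(-a))


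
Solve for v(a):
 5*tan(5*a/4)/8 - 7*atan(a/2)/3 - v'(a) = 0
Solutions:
 v(a) = C1 - 7*a*atan(a/2)/3 + 7*log(a^2 + 4)/3 - log(cos(5*a/4))/2


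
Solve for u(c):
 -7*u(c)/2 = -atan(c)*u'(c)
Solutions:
 u(c) = C1*exp(7*Integral(1/atan(c), c)/2)


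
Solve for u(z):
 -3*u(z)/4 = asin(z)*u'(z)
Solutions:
 u(z) = C1*exp(-3*Integral(1/asin(z), z)/4)


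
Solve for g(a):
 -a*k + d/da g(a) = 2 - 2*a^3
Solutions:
 g(a) = C1 - a^4/2 + a^2*k/2 + 2*a


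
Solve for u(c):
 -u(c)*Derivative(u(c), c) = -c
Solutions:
 u(c) = -sqrt(C1 + c^2)
 u(c) = sqrt(C1 + c^2)


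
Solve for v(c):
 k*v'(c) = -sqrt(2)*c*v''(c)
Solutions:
 v(c) = C1 + c^(-sqrt(2)*re(k)/2 + 1)*(C2*sin(sqrt(2)*log(c)*Abs(im(k))/2) + C3*cos(sqrt(2)*log(c)*im(k)/2))


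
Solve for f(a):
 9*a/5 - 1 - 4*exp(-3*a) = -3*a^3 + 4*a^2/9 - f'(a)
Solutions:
 f(a) = C1 - 3*a^4/4 + 4*a^3/27 - 9*a^2/10 + a - 4*exp(-3*a)/3


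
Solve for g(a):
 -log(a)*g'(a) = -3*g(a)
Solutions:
 g(a) = C1*exp(3*li(a))


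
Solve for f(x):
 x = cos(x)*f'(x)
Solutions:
 f(x) = C1 + Integral(x/cos(x), x)


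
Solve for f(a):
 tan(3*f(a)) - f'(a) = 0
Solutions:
 f(a) = -asin(C1*exp(3*a))/3 + pi/3
 f(a) = asin(C1*exp(3*a))/3


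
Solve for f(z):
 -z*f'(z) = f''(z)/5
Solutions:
 f(z) = C1 + C2*erf(sqrt(10)*z/2)


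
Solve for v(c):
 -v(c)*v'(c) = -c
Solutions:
 v(c) = -sqrt(C1 + c^2)
 v(c) = sqrt(C1 + c^2)


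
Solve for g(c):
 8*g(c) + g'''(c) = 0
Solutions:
 g(c) = C3*exp(-2*c) + (C1*sin(sqrt(3)*c) + C2*cos(sqrt(3)*c))*exp(c)


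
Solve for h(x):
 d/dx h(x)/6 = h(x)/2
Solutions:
 h(x) = C1*exp(3*x)


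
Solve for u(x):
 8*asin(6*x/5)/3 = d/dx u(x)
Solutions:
 u(x) = C1 + 8*x*asin(6*x/5)/3 + 4*sqrt(25 - 36*x^2)/9


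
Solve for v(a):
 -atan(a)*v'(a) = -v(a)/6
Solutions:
 v(a) = C1*exp(Integral(1/atan(a), a)/6)


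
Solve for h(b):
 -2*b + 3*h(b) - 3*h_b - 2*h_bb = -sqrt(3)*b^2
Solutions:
 h(b) = C1*exp(b*(-3 + sqrt(33))/4) + C2*exp(-b*(3 + sqrt(33))/4) - sqrt(3)*b^2/3 - 2*sqrt(3)*b/3 + 2*b/3 - 10*sqrt(3)/9 + 2/3


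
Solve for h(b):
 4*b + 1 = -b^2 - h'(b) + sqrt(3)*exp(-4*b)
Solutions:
 h(b) = C1 - b^3/3 - 2*b^2 - b - sqrt(3)*exp(-4*b)/4


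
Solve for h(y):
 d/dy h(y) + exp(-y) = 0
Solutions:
 h(y) = C1 + exp(-y)


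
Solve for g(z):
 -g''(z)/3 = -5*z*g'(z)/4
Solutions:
 g(z) = C1 + C2*erfi(sqrt(30)*z/4)


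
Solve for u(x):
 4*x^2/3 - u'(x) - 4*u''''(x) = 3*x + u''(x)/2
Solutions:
 u(x) = C1 + C2*exp(-6^(1/3)*x*(-(36 + sqrt(1302))^(1/3) + 6^(1/3)/(36 + sqrt(1302))^(1/3))/24)*sin(2^(1/3)*3^(1/6)*x*(3*2^(1/3)/(36 + sqrt(1302))^(1/3) + 3^(2/3)*(36 + sqrt(1302))^(1/3))/24) + C3*exp(-6^(1/3)*x*(-(36 + sqrt(1302))^(1/3) + 6^(1/3)/(36 + sqrt(1302))^(1/3))/24)*cos(2^(1/3)*3^(1/6)*x*(3*2^(1/3)/(36 + sqrt(1302))^(1/3) + 3^(2/3)*(36 + sqrt(1302))^(1/3))/24) + C4*exp(6^(1/3)*x*(-(36 + sqrt(1302))^(1/3) + 6^(1/3)/(36 + sqrt(1302))^(1/3))/12) + 4*x^3/9 - 13*x^2/6 + 13*x/6


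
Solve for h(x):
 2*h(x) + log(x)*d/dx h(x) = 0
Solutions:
 h(x) = C1*exp(-2*li(x))


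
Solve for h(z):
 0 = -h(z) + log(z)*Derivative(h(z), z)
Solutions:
 h(z) = C1*exp(li(z))


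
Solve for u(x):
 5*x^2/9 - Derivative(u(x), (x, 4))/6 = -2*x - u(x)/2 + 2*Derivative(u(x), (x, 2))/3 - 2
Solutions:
 u(x) = C1*exp(-x*sqrt(-2 + sqrt(7))) + C2*exp(x*sqrt(-2 + sqrt(7))) + C3*sin(x*sqrt(2 + sqrt(7))) + C4*cos(x*sqrt(2 + sqrt(7))) - 10*x^2/9 - 4*x - 188/27


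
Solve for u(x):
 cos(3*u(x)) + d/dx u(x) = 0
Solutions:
 u(x) = -asin((C1 + exp(6*x))/(C1 - exp(6*x)))/3 + pi/3
 u(x) = asin((C1 + exp(6*x))/(C1 - exp(6*x)))/3


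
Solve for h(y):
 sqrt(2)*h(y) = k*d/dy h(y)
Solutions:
 h(y) = C1*exp(sqrt(2)*y/k)


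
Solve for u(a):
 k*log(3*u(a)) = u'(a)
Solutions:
 Integral(1/(log(_y) + log(3)), (_y, u(a))) = C1 + a*k


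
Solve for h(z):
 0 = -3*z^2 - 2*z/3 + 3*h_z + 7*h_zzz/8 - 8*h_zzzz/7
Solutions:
 h(z) = C1 + C2*exp(z*(-7^(1/3)*(1152*sqrt(1360718) + 1343911)^(1/3) - 343*7^(2/3)/(1152*sqrt(1360718) + 1343911)^(1/3) + 98)/384)*sin(sqrt(3)*7^(1/3)*z*(-(1152*sqrt(1360718) + 1343911)^(1/3) + 343*7^(1/3)/(1152*sqrt(1360718) + 1343911)^(1/3))/384) + C3*exp(z*(-7^(1/3)*(1152*sqrt(1360718) + 1343911)^(1/3) - 343*7^(2/3)/(1152*sqrt(1360718) + 1343911)^(1/3) + 98)/384)*cos(sqrt(3)*7^(1/3)*z*(-(1152*sqrt(1360718) + 1343911)^(1/3) + 343*7^(1/3)/(1152*sqrt(1360718) + 1343911)^(1/3))/384) + C4*exp(z*(343*7^(2/3)/(1152*sqrt(1360718) + 1343911)^(1/3) + 49 + 7^(1/3)*(1152*sqrt(1360718) + 1343911)^(1/3))/192) + z^3/3 + z^2/9 - 7*z/12


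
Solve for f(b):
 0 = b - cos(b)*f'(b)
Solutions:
 f(b) = C1 + Integral(b/cos(b), b)


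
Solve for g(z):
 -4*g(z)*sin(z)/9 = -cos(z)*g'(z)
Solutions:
 g(z) = C1/cos(z)^(4/9)


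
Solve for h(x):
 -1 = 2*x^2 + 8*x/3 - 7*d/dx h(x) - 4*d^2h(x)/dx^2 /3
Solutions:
 h(x) = C1 + C2*exp(-21*x/4) + 2*x^3/21 + 20*x^2/147 + 281*x/3087


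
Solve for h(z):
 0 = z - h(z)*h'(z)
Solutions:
 h(z) = -sqrt(C1 + z^2)
 h(z) = sqrt(C1 + z^2)


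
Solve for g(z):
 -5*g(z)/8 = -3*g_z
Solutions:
 g(z) = C1*exp(5*z/24)


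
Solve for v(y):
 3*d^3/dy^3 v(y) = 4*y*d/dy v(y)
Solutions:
 v(y) = C1 + Integral(C2*airyai(6^(2/3)*y/3) + C3*airybi(6^(2/3)*y/3), y)


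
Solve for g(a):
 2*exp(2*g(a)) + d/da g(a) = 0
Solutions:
 g(a) = log(-sqrt(-1/(C1 - 2*a))) - log(2)/2
 g(a) = log(-1/(C1 - 2*a))/2 - log(2)/2


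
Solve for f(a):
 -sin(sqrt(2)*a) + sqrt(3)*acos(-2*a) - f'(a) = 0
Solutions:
 f(a) = C1 + sqrt(3)*(a*acos(-2*a) + sqrt(1 - 4*a^2)/2) + sqrt(2)*cos(sqrt(2)*a)/2


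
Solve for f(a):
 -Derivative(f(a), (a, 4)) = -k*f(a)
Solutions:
 f(a) = C1*exp(-a*k^(1/4)) + C2*exp(a*k^(1/4)) + C3*exp(-I*a*k^(1/4)) + C4*exp(I*a*k^(1/4))


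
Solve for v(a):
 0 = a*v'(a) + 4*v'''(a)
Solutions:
 v(a) = C1 + Integral(C2*airyai(-2^(1/3)*a/2) + C3*airybi(-2^(1/3)*a/2), a)


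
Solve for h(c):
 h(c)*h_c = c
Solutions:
 h(c) = -sqrt(C1 + c^2)
 h(c) = sqrt(C1 + c^2)


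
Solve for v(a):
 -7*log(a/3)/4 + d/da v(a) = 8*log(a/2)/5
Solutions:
 v(a) = C1 + 67*a*log(a)/20 - 67*a/20 - 7*a*log(3)/4 - 8*a*log(2)/5


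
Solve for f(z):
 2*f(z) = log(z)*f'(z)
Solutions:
 f(z) = C1*exp(2*li(z))


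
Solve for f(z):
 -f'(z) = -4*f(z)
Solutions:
 f(z) = C1*exp(4*z)


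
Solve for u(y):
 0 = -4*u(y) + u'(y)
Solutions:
 u(y) = C1*exp(4*y)


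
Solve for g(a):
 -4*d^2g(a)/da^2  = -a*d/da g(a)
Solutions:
 g(a) = C1 + C2*erfi(sqrt(2)*a/4)


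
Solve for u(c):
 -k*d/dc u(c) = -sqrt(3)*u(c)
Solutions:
 u(c) = C1*exp(sqrt(3)*c/k)


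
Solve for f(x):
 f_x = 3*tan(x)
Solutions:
 f(x) = C1 - 3*log(cos(x))


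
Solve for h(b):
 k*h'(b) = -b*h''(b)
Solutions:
 h(b) = C1 + b^(1 - re(k))*(C2*sin(log(b)*Abs(im(k))) + C3*cos(log(b)*im(k)))


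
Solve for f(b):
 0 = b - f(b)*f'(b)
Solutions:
 f(b) = -sqrt(C1 + b^2)
 f(b) = sqrt(C1 + b^2)


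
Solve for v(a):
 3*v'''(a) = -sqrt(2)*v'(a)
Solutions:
 v(a) = C1 + C2*sin(2^(1/4)*sqrt(3)*a/3) + C3*cos(2^(1/4)*sqrt(3)*a/3)


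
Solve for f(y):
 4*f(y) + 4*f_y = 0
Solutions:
 f(y) = C1*exp(-y)


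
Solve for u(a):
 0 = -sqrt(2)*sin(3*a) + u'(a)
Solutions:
 u(a) = C1 - sqrt(2)*cos(3*a)/3


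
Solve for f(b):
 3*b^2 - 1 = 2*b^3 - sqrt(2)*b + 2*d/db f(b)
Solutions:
 f(b) = C1 - b^4/4 + b^3/2 + sqrt(2)*b^2/4 - b/2


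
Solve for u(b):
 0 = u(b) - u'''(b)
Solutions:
 u(b) = C3*exp(b) + (C1*sin(sqrt(3)*b/2) + C2*cos(sqrt(3)*b/2))*exp(-b/2)


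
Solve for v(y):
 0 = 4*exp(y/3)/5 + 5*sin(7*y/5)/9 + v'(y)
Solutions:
 v(y) = C1 - 12*exp(y/3)/5 + 25*cos(7*y/5)/63


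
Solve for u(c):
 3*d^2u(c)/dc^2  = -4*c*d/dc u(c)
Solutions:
 u(c) = C1 + C2*erf(sqrt(6)*c/3)


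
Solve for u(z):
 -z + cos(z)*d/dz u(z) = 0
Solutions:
 u(z) = C1 + Integral(z/cos(z), z)


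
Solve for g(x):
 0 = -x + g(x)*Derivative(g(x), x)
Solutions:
 g(x) = -sqrt(C1 + x^2)
 g(x) = sqrt(C1 + x^2)


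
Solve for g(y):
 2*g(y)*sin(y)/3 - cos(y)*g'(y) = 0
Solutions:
 g(y) = C1/cos(y)^(2/3)


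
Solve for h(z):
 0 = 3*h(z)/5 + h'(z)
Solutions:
 h(z) = C1*exp(-3*z/5)


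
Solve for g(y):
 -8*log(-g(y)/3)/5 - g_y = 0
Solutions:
 5*Integral(1/(log(-_y) - log(3)), (_y, g(y)))/8 = C1 - y


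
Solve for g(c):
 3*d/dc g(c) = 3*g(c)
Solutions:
 g(c) = C1*exp(c)


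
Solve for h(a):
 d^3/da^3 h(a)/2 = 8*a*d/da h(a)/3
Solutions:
 h(a) = C1 + Integral(C2*airyai(2*2^(1/3)*3^(2/3)*a/3) + C3*airybi(2*2^(1/3)*3^(2/3)*a/3), a)


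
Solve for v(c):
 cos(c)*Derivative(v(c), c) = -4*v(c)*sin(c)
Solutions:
 v(c) = C1*cos(c)^4


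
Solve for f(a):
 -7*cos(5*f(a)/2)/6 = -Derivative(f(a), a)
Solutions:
 -7*a/6 - log(sin(5*f(a)/2) - 1)/5 + log(sin(5*f(a)/2) + 1)/5 = C1


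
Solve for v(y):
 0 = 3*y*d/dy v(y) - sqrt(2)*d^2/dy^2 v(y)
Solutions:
 v(y) = C1 + C2*erfi(2^(1/4)*sqrt(3)*y/2)


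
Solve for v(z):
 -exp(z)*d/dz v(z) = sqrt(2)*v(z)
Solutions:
 v(z) = C1*exp(sqrt(2)*exp(-z))


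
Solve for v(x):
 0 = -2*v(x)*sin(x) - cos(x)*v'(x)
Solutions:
 v(x) = C1*cos(x)^2


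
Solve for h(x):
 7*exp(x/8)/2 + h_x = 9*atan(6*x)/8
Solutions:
 h(x) = C1 + 9*x*atan(6*x)/8 - 28*exp(x/8) - 3*log(36*x^2 + 1)/32


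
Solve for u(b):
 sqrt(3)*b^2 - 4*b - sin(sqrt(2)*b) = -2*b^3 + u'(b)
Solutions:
 u(b) = C1 + b^4/2 + sqrt(3)*b^3/3 - 2*b^2 + sqrt(2)*cos(sqrt(2)*b)/2


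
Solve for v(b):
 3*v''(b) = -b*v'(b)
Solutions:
 v(b) = C1 + C2*erf(sqrt(6)*b/6)


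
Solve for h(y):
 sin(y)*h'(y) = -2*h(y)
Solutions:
 h(y) = C1*(cos(y) + 1)/(cos(y) - 1)


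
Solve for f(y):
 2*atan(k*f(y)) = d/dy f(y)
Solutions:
 Integral(1/atan(_y*k), (_y, f(y))) = C1 + 2*y


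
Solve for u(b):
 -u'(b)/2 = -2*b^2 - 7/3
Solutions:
 u(b) = C1 + 4*b^3/3 + 14*b/3


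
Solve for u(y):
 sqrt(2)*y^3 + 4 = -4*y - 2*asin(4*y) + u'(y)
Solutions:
 u(y) = C1 + sqrt(2)*y^4/4 + 2*y^2 + 2*y*asin(4*y) + 4*y + sqrt(1 - 16*y^2)/2


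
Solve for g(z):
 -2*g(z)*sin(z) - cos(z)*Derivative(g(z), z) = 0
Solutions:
 g(z) = C1*cos(z)^2


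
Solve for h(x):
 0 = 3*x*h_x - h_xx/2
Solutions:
 h(x) = C1 + C2*erfi(sqrt(3)*x)


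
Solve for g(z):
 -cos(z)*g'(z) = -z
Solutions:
 g(z) = C1 + Integral(z/cos(z), z)


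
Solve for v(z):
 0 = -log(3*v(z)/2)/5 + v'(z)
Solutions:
 5*Integral(1/(-log(_y) - log(3) + log(2)), (_y, v(z))) = C1 - z


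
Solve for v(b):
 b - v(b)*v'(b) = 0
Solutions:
 v(b) = -sqrt(C1 + b^2)
 v(b) = sqrt(C1 + b^2)


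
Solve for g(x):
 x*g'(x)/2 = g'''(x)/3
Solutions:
 g(x) = C1 + Integral(C2*airyai(2^(2/3)*3^(1/3)*x/2) + C3*airybi(2^(2/3)*3^(1/3)*x/2), x)


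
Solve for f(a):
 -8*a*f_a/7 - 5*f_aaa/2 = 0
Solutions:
 f(a) = C1 + Integral(C2*airyai(-2*2^(1/3)*35^(2/3)*a/35) + C3*airybi(-2*2^(1/3)*35^(2/3)*a/35), a)


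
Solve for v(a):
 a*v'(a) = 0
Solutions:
 v(a) = C1


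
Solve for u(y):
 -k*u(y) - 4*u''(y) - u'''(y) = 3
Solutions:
 u(y) = C1*exp(-y*((27*k/2 + sqrt((27*k + 128)^2 - 16384)/2 + 64)^(1/3) + 4 + 16/(27*k/2 + sqrt((27*k + 128)^2 - 16384)/2 + 64)^(1/3))/3) + C2*exp(y*((27*k/2 + sqrt((27*k + 128)^2 - 16384)/2 + 64)^(1/3) - sqrt(3)*I*(27*k/2 + sqrt((27*k + 128)^2 - 16384)/2 + 64)^(1/3) - 8 - 64/((-1 + sqrt(3)*I)*(27*k/2 + sqrt((27*k + 128)^2 - 16384)/2 + 64)^(1/3)))/6) + C3*exp(y*((27*k/2 + sqrt((27*k + 128)^2 - 16384)/2 + 64)^(1/3) + sqrt(3)*I*(27*k/2 + sqrt((27*k + 128)^2 - 16384)/2 + 64)^(1/3) - 8 + 64/((1 + sqrt(3)*I)*(27*k/2 + sqrt((27*k + 128)^2 - 16384)/2 + 64)^(1/3)))/6) - 3/k


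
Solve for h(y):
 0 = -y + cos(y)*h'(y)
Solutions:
 h(y) = C1 + Integral(y/cos(y), y)


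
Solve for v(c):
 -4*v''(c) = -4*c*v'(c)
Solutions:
 v(c) = C1 + C2*erfi(sqrt(2)*c/2)


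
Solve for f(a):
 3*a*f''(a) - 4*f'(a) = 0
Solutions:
 f(a) = C1 + C2*a^(7/3)


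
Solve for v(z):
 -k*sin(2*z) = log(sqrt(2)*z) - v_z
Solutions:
 v(z) = C1 - k*cos(2*z)/2 + z*log(z) - z + z*log(2)/2


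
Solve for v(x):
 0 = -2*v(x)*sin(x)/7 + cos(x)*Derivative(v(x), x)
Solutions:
 v(x) = C1/cos(x)^(2/7)


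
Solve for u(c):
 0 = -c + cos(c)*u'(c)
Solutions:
 u(c) = C1 + Integral(c/cos(c), c)


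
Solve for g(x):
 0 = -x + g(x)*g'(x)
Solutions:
 g(x) = -sqrt(C1 + x^2)
 g(x) = sqrt(C1 + x^2)


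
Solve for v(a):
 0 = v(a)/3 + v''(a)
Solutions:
 v(a) = C1*sin(sqrt(3)*a/3) + C2*cos(sqrt(3)*a/3)


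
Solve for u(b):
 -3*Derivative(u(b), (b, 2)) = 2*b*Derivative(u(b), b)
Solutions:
 u(b) = C1 + C2*erf(sqrt(3)*b/3)


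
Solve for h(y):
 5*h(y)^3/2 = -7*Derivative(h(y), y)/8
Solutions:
 h(y) = -sqrt(14)*sqrt(-1/(C1 - 20*y))/2
 h(y) = sqrt(14)*sqrt(-1/(C1 - 20*y))/2


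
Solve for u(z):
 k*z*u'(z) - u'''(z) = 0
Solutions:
 u(z) = C1 + Integral(C2*airyai(k^(1/3)*z) + C3*airybi(k^(1/3)*z), z)


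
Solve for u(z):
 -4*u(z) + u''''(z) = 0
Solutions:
 u(z) = C1*exp(-sqrt(2)*z) + C2*exp(sqrt(2)*z) + C3*sin(sqrt(2)*z) + C4*cos(sqrt(2)*z)


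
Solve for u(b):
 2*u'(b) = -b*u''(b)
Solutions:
 u(b) = C1 + C2/b


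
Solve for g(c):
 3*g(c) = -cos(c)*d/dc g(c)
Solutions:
 g(c) = C1*(sin(c) - 1)^(3/2)/(sin(c) + 1)^(3/2)


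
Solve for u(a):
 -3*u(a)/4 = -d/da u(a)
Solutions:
 u(a) = C1*exp(3*a/4)


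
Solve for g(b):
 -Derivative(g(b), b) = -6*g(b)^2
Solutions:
 g(b) = -1/(C1 + 6*b)


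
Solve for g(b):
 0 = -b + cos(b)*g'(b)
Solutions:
 g(b) = C1 + Integral(b/cos(b), b)


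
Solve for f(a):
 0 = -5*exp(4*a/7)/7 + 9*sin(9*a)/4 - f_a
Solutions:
 f(a) = C1 - 5*exp(4*a/7)/4 - cos(9*a)/4


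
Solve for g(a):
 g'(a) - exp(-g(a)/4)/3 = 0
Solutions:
 g(a) = 4*log(C1 + a/12)


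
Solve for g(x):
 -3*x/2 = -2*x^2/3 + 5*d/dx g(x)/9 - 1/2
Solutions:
 g(x) = C1 + 2*x^3/5 - 27*x^2/20 + 9*x/10


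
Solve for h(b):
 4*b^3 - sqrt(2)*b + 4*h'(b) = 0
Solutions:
 h(b) = C1 - b^4/4 + sqrt(2)*b^2/8


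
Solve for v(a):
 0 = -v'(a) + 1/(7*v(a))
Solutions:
 v(a) = -sqrt(C1 + 14*a)/7
 v(a) = sqrt(C1 + 14*a)/7


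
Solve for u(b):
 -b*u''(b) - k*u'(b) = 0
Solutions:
 u(b) = C1 + b^(1 - re(k))*(C2*sin(log(b)*Abs(im(k))) + C3*cos(log(b)*im(k)))


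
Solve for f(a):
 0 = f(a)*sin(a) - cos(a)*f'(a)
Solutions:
 f(a) = C1/cos(a)


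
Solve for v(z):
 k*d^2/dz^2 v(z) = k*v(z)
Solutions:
 v(z) = C1*exp(-z) + C2*exp(z)


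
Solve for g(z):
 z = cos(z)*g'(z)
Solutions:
 g(z) = C1 + Integral(z/cos(z), z)


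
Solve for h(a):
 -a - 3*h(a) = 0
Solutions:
 h(a) = -a/3


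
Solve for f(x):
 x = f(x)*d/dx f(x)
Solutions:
 f(x) = -sqrt(C1 + x^2)
 f(x) = sqrt(C1 + x^2)


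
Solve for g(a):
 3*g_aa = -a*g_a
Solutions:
 g(a) = C1 + C2*erf(sqrt(6)*a/6)


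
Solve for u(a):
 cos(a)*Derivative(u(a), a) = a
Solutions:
 u(a) = C1 + Integral(a/cos(a), a)


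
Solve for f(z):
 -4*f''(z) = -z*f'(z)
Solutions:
 f(z) = C1 + C2*erfi(sqrt(2)*z/4)


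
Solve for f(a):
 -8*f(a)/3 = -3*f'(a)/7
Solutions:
 f(a) = C1*exp(56*a/9)


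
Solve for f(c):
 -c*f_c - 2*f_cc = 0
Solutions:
 f(c) = C1 + C2*erf(c/2)


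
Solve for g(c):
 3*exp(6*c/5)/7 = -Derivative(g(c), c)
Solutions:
 g(c) = C1 - 5*exp(6*c/5)/14


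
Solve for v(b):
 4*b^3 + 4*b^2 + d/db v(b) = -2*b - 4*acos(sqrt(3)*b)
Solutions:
 v(b) = C1 - b^4 - 4*b^3/3 - b^2 - 4*b*acos(sqrt(3)*b) + 4*sqrt(3)*sqrt(1 - 3*b^2)/3


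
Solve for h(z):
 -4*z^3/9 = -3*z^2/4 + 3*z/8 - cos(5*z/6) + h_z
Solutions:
 h(z) = C1 - z^4/9 + z^3/4 - 3*z^2/16 + 6*sin(5*z/6)/5


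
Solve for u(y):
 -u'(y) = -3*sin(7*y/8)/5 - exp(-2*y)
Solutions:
 u(y) = C1 - 24*cos(7*y/8)/35 - exp(-2*y)/2


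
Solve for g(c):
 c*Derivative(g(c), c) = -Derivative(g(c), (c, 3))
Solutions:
 g(c) = C1 + Integral(C2*airyai(-c) + C3*airybi(-c), c)


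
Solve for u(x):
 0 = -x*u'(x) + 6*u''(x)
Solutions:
 u(x) = C1 + C2*erfi(sqrt(3)*x/6)


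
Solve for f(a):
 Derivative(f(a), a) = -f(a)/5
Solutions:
 f(a) = C1*exp(-a/5)


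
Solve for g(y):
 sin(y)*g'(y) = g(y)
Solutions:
 g(y) = C1*sqrt(cos(y) - 1)/sqrt(cos(y) + 1)


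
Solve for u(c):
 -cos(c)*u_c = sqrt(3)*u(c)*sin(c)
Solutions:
 u(c) = C1*cos(c)^(sqrt(3))


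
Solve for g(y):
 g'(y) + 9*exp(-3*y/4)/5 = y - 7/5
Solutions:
 g(y) = C1 + y^2/2 - 7*y/5 + 12*exp(-3*y/4)/5


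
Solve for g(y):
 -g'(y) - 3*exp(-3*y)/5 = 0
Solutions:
 g(y) = C1 + exp(-3*y)/5


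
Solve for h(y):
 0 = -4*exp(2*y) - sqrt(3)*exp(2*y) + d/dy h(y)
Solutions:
 h(y) = C1 + sqrt(3)*exp(2*y)/2 + 2*exp(2*y)


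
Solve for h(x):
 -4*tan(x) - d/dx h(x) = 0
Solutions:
 h(x) = C1 + 4*log(cos(x))


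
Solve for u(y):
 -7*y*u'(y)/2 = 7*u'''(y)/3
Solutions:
 u(y) = C1 + Integral(C2*airyai(-2^(2/3)*3^(1/3)*y/2) + C3*airybi(-2^(2/3)*3^(1/3)*y/2), y)


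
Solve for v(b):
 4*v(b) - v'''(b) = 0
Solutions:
 v(b) = C3*exp(2^(2/3)*b) + (C1*sin(2^(2/3)*sqrt(3)*b/2) + C2*cos(2^(2/3)*sqrt(3)*b/2))*exp(-2^(2/3)*b/2)


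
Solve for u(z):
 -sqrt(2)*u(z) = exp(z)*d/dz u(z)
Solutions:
 u(z) = C1*exp(sqrt(2)*exp(-z))


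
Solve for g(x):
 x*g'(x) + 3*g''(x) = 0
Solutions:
 g(x) = C1 + C2*erf(sqrt(6)*x/6)


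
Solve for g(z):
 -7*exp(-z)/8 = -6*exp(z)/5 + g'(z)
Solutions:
 g(z) = C1 + 6*exp(z)/5 + 7*exp(-z)/8


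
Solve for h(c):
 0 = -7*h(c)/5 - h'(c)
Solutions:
 h(c) = C1*exp(-7*c/5)


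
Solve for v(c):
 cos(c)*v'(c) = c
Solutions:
 v(c) = C1 + Integral(c/cos(c), c)


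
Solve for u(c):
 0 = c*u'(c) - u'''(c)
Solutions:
 u(c) = C1 + Integral(C2*airyai(c) + C3*airybi(c), c)


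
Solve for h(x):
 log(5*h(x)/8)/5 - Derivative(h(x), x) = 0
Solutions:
 5*Integral(1/(-log(_y) - log(5) + 3*log(2)), (_y, h(x))) = C1 - x


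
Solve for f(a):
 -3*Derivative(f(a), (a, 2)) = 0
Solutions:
 f(a) = C1 + C2*a


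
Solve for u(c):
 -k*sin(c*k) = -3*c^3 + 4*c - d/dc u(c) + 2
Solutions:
 u(c) = C1 - 3*c^4/4 + 2*c^2 + 2*c - cos(c*k)


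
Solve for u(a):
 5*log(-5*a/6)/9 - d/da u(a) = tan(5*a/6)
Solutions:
 u(a) = C1 + 5*a*log(-a)/9 - 5*a*log(6)/9 - 5*a/9 + 5*a*log(5)/9 + 6*log(cos(5*a/6))/5


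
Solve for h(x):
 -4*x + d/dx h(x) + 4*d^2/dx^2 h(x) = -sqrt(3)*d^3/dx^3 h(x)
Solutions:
 h(x) = C1 + C2*exp(sqrt(3)*x*(-2 + sqrt(4 - sqrt(3)))/3) + C3*exp(-sqrt(3)*x*(sqrt(4 - sqrt(3)) + 2)/3) + 2*x^2 - 16*x


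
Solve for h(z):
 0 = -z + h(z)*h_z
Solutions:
 h(z) = -sqrt(C1 + z^2)
 h(z) = sqrt(C1 + z^2)


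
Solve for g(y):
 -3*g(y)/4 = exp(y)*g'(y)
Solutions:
 g(y) = C1*exp(3*exp(-y)/4)


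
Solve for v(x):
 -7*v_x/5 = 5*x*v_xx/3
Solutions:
 v(x) = C1 + C2*x^(4/25)


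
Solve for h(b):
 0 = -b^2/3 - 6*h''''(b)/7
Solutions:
 h(b) = C1 + C2*b + C3*b^2 + C4*b^3 - 7*b^6/6480


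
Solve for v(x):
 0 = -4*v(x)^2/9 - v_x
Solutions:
 v(x) = 9/(C1 + 4*x)


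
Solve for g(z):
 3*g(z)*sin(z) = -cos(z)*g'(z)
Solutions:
 g(z) = C1*cos(z)^3


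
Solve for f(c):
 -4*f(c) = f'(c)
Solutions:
 f(c) = C1*exp(-4*c)


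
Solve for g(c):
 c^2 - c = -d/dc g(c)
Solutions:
 g(c) = C1 - c^3/3 + c^2/2


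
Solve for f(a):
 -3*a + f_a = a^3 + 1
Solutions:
 f(a) = C1 + a^4/4 + 3*a^2/2 + a


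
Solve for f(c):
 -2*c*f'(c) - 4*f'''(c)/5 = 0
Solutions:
 f(c) = C1 + Integral(C2*airyai(-2^(2/3)*5^(1/3)*c/2) + C3*airybi(-2^(2/3)*5^(1/3)*c/2), c)


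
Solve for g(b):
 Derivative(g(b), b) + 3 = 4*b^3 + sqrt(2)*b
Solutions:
 g(b) = C1 + b^4 + sqrt(2)*b^2/2 - 3*b


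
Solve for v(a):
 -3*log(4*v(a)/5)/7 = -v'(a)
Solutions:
 -7*Integral(1/(log(_y) - log(5) + 2*log(2)), (_y, v(a)))/3 = C1 - a


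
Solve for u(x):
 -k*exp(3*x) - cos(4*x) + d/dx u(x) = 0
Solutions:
 u(x) = C1 + k*exp(3*x)/3 + sin(4*x)/4


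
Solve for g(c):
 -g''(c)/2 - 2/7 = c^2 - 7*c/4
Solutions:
 g(c) = C1 + C2*c - c^4/6 + 7*c^3/12 - 2*c^2/7


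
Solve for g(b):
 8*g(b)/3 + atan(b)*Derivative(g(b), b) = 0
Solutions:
 g(b) = C1*exp(-8*Integral(1/atan(b), b)/3)


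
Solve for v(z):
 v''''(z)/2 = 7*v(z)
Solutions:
 v(z) = C1*exp(-14^(1/4)*z) + C2*exp(14^(1/4)*z) + C3*sin(14^(1/4)*z) + C4*cos(14^(1/4)*z)


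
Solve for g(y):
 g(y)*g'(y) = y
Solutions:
 g(y) = -sqrt(C1 + y^2)
 g(y) = sqrt(C1 + y^2)


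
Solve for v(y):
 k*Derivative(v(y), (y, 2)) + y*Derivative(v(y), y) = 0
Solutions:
 v(y) = C1 + C2*sqrt(k)*erf(sqrt(2)*y*sqrt(1/k)/2)


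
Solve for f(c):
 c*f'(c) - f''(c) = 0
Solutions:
 f(c) = C1 + C2*erfi(sqrt(2)*c/2)


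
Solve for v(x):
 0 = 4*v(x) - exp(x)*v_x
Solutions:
 v(x) = C1*exp(-4*exp(-x))


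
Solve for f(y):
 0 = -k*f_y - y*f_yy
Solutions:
 f(y) = C1 + y^(1 - re(k))*(C2*sin(log(y)*Abs(im(k))) + C3*cos(log(y)*im(k)))


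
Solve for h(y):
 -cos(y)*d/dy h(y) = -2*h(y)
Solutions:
 h(y) = C1*(sin(y) + 1)/(sin(y) - 1)


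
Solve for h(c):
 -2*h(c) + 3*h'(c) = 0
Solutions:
 h(c) = C1*exp(2*c/3)


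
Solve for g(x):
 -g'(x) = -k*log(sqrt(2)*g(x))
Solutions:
 Integral(1/(2*log(_y) + log(2)), (_y, g(x))) = C1 + k*x/2


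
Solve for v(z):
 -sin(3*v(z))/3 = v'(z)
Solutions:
 v(z) = -acos((-C1 - exp(2*z))/(C1 - exp(2*z)))/3 + 2*pi/3
 v(z) = acos((-C1 - exp(2*z))/(C1 - exp(2*z)))/3


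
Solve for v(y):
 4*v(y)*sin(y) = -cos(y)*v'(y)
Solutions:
 v(y) = C1*cos(y)^4


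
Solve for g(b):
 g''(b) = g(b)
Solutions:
 g(b) = C1*exp(-b) + C2*exp(b)


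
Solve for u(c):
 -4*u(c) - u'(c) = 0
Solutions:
 u(c) = C1*exp(-4*c)


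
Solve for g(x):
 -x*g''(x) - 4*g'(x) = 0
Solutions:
 g(x) = C1 + C2/x^3


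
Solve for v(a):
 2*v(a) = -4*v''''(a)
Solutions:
 v(a) = (C1*sin(2^(1/4)*a/2) + C2*cos(2^(1/4)*a/2))*exp(-2^(1/4)*a/2) + (C3*sin(2^(1/4)*a/2) + C4*cos(2^(1/4)*a/2))*exp(2^(1/4)*a/2)
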